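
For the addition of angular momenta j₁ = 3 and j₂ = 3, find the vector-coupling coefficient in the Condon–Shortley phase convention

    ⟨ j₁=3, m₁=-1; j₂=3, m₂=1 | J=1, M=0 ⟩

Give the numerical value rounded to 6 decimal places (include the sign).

−√(1/28) = -0.188982

j₁+j₂−J=5  J+j₁−j₂=1  J−j₁+j₂=1  j₁+j₂+J+1=8
(j₁±m₁, j₂±m₂, J±M) = (2,4,4,2,1,1)
P² = 144/7
sum k=3..4:
  [3] −1/12 = -1/12
  [4] +1/24 = 1/24
S = -1/24
C² = P²·S² = 1/28 ; C = -0.188982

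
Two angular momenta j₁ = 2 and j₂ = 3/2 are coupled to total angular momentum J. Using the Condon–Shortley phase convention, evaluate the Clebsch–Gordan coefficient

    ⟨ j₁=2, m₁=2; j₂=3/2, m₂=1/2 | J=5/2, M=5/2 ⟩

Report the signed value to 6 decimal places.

j₁+j₂−J=1  J+j₁−j₂=3  J−j₁+j₂=2  j₁+j₂+J+1=7
(j₁±m₁, j₂±m₂, J±M) = (4,0,2,1,5,0)
P² = 576/7
sum k=0..0:
  [0] +1/12 = 1/12
S = 1/12
C² = P²·S² = 4/7 ; C = +0.755929

+√(4/7) ≈ +0.755929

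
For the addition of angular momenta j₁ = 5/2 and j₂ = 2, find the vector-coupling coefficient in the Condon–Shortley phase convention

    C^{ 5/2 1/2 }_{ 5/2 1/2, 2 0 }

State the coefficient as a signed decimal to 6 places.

-0.478091

j₁+j₂−J=2  J+j₁−j₂=3  J−j₁+j₂=2  j₁+j₂+J+1=8
(j₁±m₁, j₂±m₂, J±M) = (3,2,2,2,3,2)
P² = 72/35
sum k=0..2:
  [0] +1/8 = 1/8
  [1] −1/2 = -1/2
  [2] +1/24 = 1/24
S = -1/3
C² = P²·S² = 8/35 ; C = -0.478091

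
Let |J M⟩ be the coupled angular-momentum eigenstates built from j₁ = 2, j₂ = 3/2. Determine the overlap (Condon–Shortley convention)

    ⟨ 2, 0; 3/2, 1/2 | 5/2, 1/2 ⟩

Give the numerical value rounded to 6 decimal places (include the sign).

−√(3/35) ≈ -0.292770

√[6·1!3!2!/7! · 2!2!2!1!3!2!] = √(48/35)
  +(−1)^0/∏(0,1,2,2,1,0)! = 1/4  (running 1/4)
  +(−1)^1/∏(1,0,1,1,2,1)! = -1/2  (running -1/4)
⟨..|..⟩ = √(48/35)·(-1/4) = -0.292770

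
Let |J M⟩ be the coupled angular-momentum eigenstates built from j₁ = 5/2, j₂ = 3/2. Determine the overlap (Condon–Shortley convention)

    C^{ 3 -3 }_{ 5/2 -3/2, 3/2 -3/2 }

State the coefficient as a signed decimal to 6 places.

j₁+j₂−J=1  J+j₁−j₂=4  J−j₁+j₂=2  j₁+j₂+J+1=8
(j₁±m₁, j₂±m₂, J±M) = (1,4,0,3,0,6)
P² = 864
sum k=0..0:
  [0] +1/48 = 1/48
S = 1/48
C² = P²·S² = 3/8 ; C = +0.612372

+√(3/8) = +0.612372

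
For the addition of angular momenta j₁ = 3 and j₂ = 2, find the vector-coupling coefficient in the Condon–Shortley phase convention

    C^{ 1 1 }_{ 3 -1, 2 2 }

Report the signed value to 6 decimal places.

+√(1/35) = +0.169031

j₁+j₂−J=4  J+j₁−j₂=2  J−j₁+j₂=0  j₁+j₂+J+1=7
(j₁±m₁, j₂±m₂, J±M) = (2,4,4,0,2,0)
P² = 2304/35
sum k=4..4:
  [4] +1/48 = 1/48
S = 1/48
C² = P²·S² = 1/35 ; C = +0.169031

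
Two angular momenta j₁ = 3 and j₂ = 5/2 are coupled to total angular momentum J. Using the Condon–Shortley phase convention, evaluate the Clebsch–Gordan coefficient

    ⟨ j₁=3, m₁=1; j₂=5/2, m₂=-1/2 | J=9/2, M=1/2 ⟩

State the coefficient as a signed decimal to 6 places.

+√(160/693) = +0.480500

j₁+j₂−J=1  J+j₁−j₂=5  J−j₁+j₂=4  j₁+j₂+J+1=11
(j₁±m₁, j₂±m₂, J±M) = (4,2,2,3,5,4)
P² = 92160/77
sum k=0..1:
  [0] +1/48 = 1/48
  [1] −1/144 = -1/144
S = 1/72
C² = P²·S² = 160/693 ; C = +0.480500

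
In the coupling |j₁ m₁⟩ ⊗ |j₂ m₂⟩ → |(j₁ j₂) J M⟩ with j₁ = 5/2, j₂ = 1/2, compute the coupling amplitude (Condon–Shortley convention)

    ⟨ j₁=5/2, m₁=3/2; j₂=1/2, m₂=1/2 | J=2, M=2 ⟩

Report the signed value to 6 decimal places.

-0.408248  (= −√(1/6))

j₁+j₂−J=1  J+j₁−j₂=4  J−j₁+j₂=0  j₁+j₂+J+1=6
(j₁±m₁, j₂±m₂, J±M) = (4,1,1,0,4,0)
P² = 96
sum k=1..1:
  [1] −1/24 = -1/24
S = -1/24
C² = P²·S² = 1/6 ; C = -0.408248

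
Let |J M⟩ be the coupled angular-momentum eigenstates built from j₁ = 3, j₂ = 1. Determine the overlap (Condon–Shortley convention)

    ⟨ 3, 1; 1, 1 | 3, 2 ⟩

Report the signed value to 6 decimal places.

-0.645497  (= −√(5/12))

j₁+j₂−J=1  J+j₁−j₂=5  J−j₁+j₂=1  j₁+j₂+J+1=8
(j₁±m₁, j₂±m₂, J±M) = (4,2,2,0,5,1)
P² = 240
sum k=1..1:
  [1] −1/24 = -1/24
S = -1/24
C² = P²·S² = 5/12 ; C = -0.645497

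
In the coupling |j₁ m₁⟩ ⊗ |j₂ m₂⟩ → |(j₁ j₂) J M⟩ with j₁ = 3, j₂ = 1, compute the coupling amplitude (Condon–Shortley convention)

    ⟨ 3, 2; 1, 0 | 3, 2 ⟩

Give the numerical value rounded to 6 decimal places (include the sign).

+0.577350

√[7·1!5!1!/8! · 5!1!1!1!5!1!] = √(300)
  +(−1)^0/∏(0,1,1,1,4,0)! = 1/24  (running 1/24)
  +(−1)^1/∏(1,0,0,0,5,1)! = -1/120  (running 1/30)
⟨..|..⟩ = √(300)·(1/30) = +0.577350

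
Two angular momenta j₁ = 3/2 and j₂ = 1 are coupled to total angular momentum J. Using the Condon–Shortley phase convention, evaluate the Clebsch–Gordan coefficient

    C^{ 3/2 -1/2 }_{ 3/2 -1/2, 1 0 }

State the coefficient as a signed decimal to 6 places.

triangle: 1!·2!·1!/5! = 2/120
(j±m)!: 1!·2!·1!·1!·1!·2! = 4
prefactor² = (2J+1)·Δ·N² = 4/15
  k=0: +1/(0!·1!·2!·1!·0!·0!) = 1/2
  k=1: −1/(1!·0!·1!·0!·1!·1!) = -1
Σ = -1/2  ⇒  CG² = 4/15·(-1/2)² = 1/15
CG = −√(1/15) = -0.258199

−√(1/15) ≈ -0.258199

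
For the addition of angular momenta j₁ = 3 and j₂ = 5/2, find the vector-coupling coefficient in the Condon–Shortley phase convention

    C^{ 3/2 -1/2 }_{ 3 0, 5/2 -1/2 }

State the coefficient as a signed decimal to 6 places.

j₁+j₂−J=4  J+j₁−j₂=2  J−j₁+j₂=1  j₁+j₂+J+1=8
(j₁±m₁, j₂±m₂, J±M) = (3,3,2,3,1,2)
P² = 144/35
sum k=1..2:
  [1] −1/12 = -1/12
  [2] +1/4 = 1/4
S = 1/6
C² = P²·S² = 4/35 ; C = +0.338062

+√(4/35) ≈ +0.338062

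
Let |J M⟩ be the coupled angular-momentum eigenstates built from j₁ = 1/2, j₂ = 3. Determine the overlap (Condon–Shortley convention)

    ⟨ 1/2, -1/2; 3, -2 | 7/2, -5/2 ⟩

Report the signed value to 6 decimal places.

j₁+j₂−J=0  J+j₁−j₂=1  J−j₁+j₂=6  j₁+j₂+J+1=8
(j₁±m₁, j₂±m₂, J±M) = (0,1,1,5,1,6)
P² = 86400/7
sum k=0..0:
  [0] +1/120 = 1/120
S = 1/120
C² = P²·S² = 6/7 ; C = +0.925820

+0.925820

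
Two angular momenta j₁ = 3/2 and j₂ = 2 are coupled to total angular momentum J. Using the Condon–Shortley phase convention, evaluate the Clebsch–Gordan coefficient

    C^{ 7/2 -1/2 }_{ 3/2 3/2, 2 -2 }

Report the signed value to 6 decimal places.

+√(1/35) = +0.169031

√[8·0!3!4!/8! · 3!0!0!4!3!4!] = √(20736/35)
  +(−1)^0/∏(0,0,0,0,3,4)! = 1/144  (running 1/144)
⟨..|..⟩ = √(20736/35)·(1/144) = +0.169031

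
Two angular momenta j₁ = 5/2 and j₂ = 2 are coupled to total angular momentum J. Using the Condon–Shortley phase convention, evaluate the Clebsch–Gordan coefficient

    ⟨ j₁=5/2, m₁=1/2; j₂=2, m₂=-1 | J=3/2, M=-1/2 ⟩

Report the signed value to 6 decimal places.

j₁+j₂−J=3  J+j₁−j₂=2  J−j₁+j₂=1  j₁+j₂+J+1=7
(j₁±m₁, j₂±m₂, J±M) = (3,2,1,3,1,2)
P² = 48/35
sum k=0..1:
  [0] +1/12 = 1/12
  [1] −1/2 = -1/2
S = -5/12
C² = P²·S² = 5/21 ; C = -0.487950

-0.487950  (= −√(5/21))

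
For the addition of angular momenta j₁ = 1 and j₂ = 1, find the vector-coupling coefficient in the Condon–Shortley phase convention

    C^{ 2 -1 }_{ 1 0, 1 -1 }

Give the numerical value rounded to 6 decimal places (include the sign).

+0.707107

triangle: 0!*2!*2!/5! = 4/120
(j±m)!: 1!*1!*0!*2!*1!*3! = 12
prefactor² = (2J+1)*Δ*N² = 2
  k=0: +1/(0!*0!*1!*0!*1!*2!) = 1/2
Σ = 1/2  ⇒  CG² = 2*1/2² = 1/2
CG = +√(1/2) = +0.707107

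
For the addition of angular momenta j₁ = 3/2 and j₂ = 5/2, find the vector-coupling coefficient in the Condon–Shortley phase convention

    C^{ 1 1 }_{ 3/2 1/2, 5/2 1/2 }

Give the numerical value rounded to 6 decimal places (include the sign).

-0.387298  (= −√(3/20))

j₁+j₂−J=3  J+j₁−j₂=0  J−j₁+j₂=2  j₁+j₂+J+1=6
(j₁±m₁, j₂±m₂, J±M) = (2,1,3,2,2,0)
P² = 12/5
sum k=1..1:
  [1] −1/4 = -1/4
S = -1/4
C² = P²·S² = 3/20 ; C = -0.387298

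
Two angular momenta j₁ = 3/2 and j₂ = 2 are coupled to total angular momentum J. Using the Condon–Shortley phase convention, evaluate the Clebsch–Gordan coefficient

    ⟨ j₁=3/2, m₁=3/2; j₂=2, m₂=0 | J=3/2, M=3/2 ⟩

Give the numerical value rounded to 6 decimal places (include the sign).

√[4·2!1!2!/6! · 3!0!2!2!3!0!] = √(16/5)
  +(−1)^0/∏(0,2,0,2,1,0)! = 1/4  (running 1/4)
⟨..|..⟩ = √(16/5)·(1/4) = +0.447214

+0.447214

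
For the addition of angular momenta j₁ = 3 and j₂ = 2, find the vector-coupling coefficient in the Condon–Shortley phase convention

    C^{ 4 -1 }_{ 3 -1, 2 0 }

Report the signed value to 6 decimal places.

-0.327327

triangle: 1!*5!*3!/10! = 720/3628800
(j±m)!: 2!*4!*2!*2!*3!*5! = 138240
prefactor² = (2J+1)*Δ*N² = 1728/7
  k=0: +1/(0!*1!*4!*2!*1!*1!) = 1/48
  k=1: −1/(1!*0!*3!*1!*2!*2!) = -1/24
Σ = -1/48  ⇒  CG² = 1728/7*(-1/48)² = 3/28
CG = −√(3/28) = -0.327327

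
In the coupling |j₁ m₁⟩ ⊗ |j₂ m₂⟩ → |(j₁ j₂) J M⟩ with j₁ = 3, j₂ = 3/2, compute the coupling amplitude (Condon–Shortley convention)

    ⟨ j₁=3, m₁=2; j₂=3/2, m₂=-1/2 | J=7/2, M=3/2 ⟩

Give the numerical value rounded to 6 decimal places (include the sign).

+√(3/7) ≈ +0.654654

triangle: 1!×5!×2!/9! = 240/362880
(j±m)!: 5!×1!×1!×2!×5!×2! = 57600
prefactor² = (2J+1)×Δ×N² = 6400/21
  k=0: +1/(0!×1!×1!×1!×4!×1!) = 1/24
  k=1: −1/(1!×0!×0!×0!×5!×2!) = -1/240
Σ = 3/80  ⇒  CG² = 6400/21×3/80² = 3/7
CG = +√(3/7) = +0.654654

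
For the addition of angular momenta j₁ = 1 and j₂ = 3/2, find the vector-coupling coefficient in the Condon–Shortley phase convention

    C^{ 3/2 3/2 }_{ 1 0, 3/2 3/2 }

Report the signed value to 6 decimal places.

triangle: 1!·1!·2!/5! = 2/120
(j±m)!: 1!·1!·3!·0!·3!·0! = 36
prefactor² = (2J+1)·Δ·N² = 12/5
  k=1: −1/(1!·0!·0!·2!·1!·0!) = -1/2
Σ = -1/2  ⇒  CG² = 12/5·(-1/2)² = 3/5
CG = −√(3/5) = -0.774597

−√(3/5) ≈ -0.774597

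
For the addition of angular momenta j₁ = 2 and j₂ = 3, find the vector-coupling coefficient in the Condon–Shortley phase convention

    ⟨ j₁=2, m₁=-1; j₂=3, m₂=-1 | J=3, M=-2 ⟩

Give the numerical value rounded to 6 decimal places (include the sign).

√[7·2!2!4!/9! · 1!3!2!4!1!5!] = √(64)
  +(−1)^1/∏(1,1,2,1,0,3)! = -1/12  (running -1/12)
  +(−1)^2/∏(2,0,1,0,1,4)! = 1/48  (running -1/16)
⟨..|..⟩ = √(64)·(-1/16) = -0.500000

−√(1/4) = -0.500000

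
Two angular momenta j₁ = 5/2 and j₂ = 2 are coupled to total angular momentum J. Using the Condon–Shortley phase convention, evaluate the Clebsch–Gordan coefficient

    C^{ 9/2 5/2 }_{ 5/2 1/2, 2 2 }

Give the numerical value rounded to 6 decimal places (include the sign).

+√(5/18) ≈ +0.527046

j₁+j₂−J=0  J+j₁−j₂=5  J−j₁+j₂=4  j₁+j₂+J+1=10
(j₁±m₁, j₂±m₂, J±M) = (3,2,4,0,7,2)
P² = 23040
sum k=0..0:
  [0] +1/288 = 1/288
S = 1/288
C² = P²·S² = 5/18 ; C = +0.527046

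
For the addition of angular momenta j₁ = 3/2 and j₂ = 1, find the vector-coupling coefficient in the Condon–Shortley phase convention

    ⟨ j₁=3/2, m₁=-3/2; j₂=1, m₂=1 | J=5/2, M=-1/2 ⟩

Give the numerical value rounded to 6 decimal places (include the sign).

√[6·0!3!2!/6! · 0!3!2!0!2!3!] = √(72/5)
  +(−1)^0/∏(0,0,3,2,0,0)! = 1/12  (running 1/12)
⟨..|..⟩ = √(72/5)·(1/12) = +0.316228

+√(1/10) ≈ +0.316228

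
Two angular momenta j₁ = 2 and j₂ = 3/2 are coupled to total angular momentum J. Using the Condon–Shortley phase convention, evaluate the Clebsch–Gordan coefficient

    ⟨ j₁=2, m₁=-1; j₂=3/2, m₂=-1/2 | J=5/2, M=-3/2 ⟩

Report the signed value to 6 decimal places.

j₁+j₂−J=1  J+j₁−j₂=3  J−j₁+j₂=2  j₁+j₂+J+1=7
(j₁±m₁, j₂±m₂, J±M) = (1,3,1,2,1,4)
P² = 144/35
sum k=0..1:
  [0] +1/6 = 1/6
  [1] −1/4 = -1/4
S = -1/12
C² = P²·S² = 1/35 ; C = -0.169031

-0.169031  (= −√(1/35))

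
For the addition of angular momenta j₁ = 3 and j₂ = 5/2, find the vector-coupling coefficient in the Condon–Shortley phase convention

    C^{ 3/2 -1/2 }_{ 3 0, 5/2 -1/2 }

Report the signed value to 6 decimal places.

triangle: 4!*2!*1!/8! = 48/40320
(j±m)!: 3!*3!*2!*3!*1!*2! = 864
prefactor² = (2J+1)*Δ*N² = 144/35
  k=1: −1/(1!*3!*2!*1!*0!*0!) = -1/12
  k=2: +1/(2!*2!*1!*0!*1!*1!) = 1/4
Σ = 1/6  ⇒  CG² = 144/35*1/6² = 4/35
CG = +√(4/35) = +0.338062

+√(4/35) = +0.338062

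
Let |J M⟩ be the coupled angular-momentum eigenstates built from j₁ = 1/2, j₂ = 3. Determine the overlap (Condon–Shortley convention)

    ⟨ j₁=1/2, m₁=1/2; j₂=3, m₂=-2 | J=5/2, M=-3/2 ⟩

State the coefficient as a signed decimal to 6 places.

√[6·1!0!5!/7! · 1!0!1!5!1!4!] = √(2880/7)
  +(−1)^0/∏(0,1,0,1,0,4)! = 1/24  (running 1/24)
⟨..|..⟩ = √(2880/7)·(1/24) = +0.845154

+0.845154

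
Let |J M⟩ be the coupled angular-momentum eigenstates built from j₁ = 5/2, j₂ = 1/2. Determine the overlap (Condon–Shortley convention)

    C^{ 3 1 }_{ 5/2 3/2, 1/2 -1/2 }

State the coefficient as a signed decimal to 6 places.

+0.577350  (= +√(1/3))

√[7·0!5!1!/7! · 4!1!0!1!4!2!] = √(192)
  +(−1)^0/∏(0,0,1,0,4,1)! = 1/24  (running 1/24)
⟨..|..⟩ = √(192)·(1/24) = +0.577350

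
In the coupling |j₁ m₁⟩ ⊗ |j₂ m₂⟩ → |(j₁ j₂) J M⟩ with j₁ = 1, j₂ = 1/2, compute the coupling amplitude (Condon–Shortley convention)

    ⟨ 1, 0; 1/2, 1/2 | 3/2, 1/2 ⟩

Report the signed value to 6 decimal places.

+√(2/3) = +0.816497

triangle: 0!·2!·1!/4! = 2/24
(j±m)!: 1!·1!·1!·0!·2!·1! = 2
prefactor² = (2J+1)·Δ·N² = 2/3
  k=0: +1/(0!·0!·1!·1!·1!·0!) = 1
Σ = 1  ⇒  CG² = 2/3·1² = 2/3
CG = +√(2/3) = +0.816497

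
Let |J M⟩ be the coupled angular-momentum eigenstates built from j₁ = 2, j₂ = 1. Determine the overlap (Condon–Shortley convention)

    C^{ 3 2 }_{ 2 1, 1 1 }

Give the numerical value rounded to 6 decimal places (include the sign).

triangle: 0!·4!·2!/7! = 48/5040
(j±m)!: 3!·1!·2!·0!·5!·1! = 1440
prefactor² = (2J+1)·Δ·N² = 96
  k=0: +1/(0!·0!·1!·2!·3!·0!) = 1/12
Σ = 1/12  ⇒  CG² = 96·1/12² = 2/3
CG = +√(2/3) = +0.816497

+0.816497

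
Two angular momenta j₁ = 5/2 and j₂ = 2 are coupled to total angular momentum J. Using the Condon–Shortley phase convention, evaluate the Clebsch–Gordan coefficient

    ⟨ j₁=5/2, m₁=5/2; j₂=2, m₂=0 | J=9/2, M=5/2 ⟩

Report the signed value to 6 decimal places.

+0.408248  (= +√(1/6))

j₁+j₂−J=0  J+j₁−j₂=5  J−j₁+j₂=4  j₁+j₂+J+1=10
(j₁±m₁, j₂±m₂, J±M) = (5,0,2,2,7,2)
P² = 38400
sum k=0..0:
  [0] +1/480 = 1/480
S = 1/480
C² = P²·S² = 1/6 ; C = +0.408248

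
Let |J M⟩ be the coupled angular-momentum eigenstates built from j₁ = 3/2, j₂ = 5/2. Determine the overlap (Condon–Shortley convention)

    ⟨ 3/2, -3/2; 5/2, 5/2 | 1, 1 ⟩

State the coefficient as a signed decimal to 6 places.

-0.707107  (= −√(1/2))

√[3·3!0!2!/6! · 0!3!5!0!2!0!] = √(72)
  +(−1)^3/∏(3,0,0,2,0,0)! = -1/12  (running -1/12)
⟨..|..⟩ = √(72)·(-1/12) = -0.707107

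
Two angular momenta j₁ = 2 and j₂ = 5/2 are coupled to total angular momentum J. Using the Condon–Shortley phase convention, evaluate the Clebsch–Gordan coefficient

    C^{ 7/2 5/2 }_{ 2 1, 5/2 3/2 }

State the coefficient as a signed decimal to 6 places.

−√(1/63) ≈ -0.125988

j₁+j₂−J=1  J+j₁−j₂=3  J−j₁+j₂=4  j₁+j₂+J+1=9
(j₁±m₁, j₂±m₂, J±M) = (3,1,4,1,6,1)
P² = 2304/7
sum k=0..1:
  [0] +1/48 = 1/48
  [1] −1/36 = -1/36
S = -1/144
C² = P²·S² = 1/63 ; C = -0.125988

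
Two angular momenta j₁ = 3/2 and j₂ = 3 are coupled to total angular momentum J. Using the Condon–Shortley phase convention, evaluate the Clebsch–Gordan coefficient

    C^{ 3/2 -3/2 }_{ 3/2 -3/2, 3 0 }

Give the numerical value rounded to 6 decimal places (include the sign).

−√(1/35) = -0.169031

triangle: 3!·0!·3!/7! = 36/5040
(j±m)!: 0!·3!·3!·3!·0!·3! = 1296
prefactor² = (2J+1)·Δ·N² = 1296/35
  k=3: −1/(3!·0!·0!·0!·0!·3!) = -1/36
Σ = -1/36  ⇒  CG² = 1296/35·(-1/36)² = 1/35
CG = −√(1/35) = -0.169031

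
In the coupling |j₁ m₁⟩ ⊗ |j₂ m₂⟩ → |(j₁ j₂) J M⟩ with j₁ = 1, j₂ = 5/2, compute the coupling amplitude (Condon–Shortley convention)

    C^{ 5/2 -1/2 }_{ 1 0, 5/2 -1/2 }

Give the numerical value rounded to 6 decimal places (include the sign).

+√(1/35) = +0.169031

triangle: 1!*1!*4!/7! = 24/5040
(j±m)!: 1!*1!*2!*3!*2!*3! = 144
prefactor² = (2J+1)*Δ*N² = 144/35
  k=0: +1/(0!*1!*1!*2!*0!*2!) = 1/4
  k=1: −1/(1!*0!*0!*1!*1!*3!) = -1/6
Σ = 1/12  ⇒  CG² = 144/35*1/12² = 1/35
CG = +√(1/35) = +0.169031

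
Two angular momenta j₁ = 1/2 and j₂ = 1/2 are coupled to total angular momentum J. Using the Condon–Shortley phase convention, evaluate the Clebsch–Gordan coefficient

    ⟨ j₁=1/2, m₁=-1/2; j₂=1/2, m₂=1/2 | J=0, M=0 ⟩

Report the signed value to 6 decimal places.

−√(1/2) = -0.707107

j₁+j₂−J=1  J+j₁−j₂=0  J−j₁+j₂=0  j₁+j₂+J+1=2
(j₁±m₁, j₂±m₂, J±M) = (0,1,1,0,0,0)
P² = 1/2
sum k=1..1:
  [1] −1/1 = -1
S = -1
C² = P²·S² = 1/2 ; C = -0.707107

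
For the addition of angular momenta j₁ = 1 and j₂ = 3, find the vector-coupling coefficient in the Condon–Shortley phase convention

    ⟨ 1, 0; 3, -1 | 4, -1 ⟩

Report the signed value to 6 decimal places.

+0.731925  (= +√(15/28))

√[9·0!2!6!/9! · 1!1!2!4!3!5!] = √(8640/7)
  +(−1)^0/∏(0,0,1,2,1,4)! = 1/48  (running 1/48)
⟨..|..⟩ = √(8640/7)·(1/48) = +0.731925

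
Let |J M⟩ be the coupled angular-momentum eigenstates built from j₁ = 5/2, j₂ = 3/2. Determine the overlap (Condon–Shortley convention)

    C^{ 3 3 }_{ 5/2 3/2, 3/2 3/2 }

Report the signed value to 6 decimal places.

−√(3/8) ≈ -0.612372

√[7·1!4!2!/8! · 4!1!3!0!6!0!] = √(864)
  +(−1)^1/∏(1,0,0,2,4,0)! = -1/48  (running -1/48)
⟨..|..⟩ = √(864)·(-1/48) = -0.612372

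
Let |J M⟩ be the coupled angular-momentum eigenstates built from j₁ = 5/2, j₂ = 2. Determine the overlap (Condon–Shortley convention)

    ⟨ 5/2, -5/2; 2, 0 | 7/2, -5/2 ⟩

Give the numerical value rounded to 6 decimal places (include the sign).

-0.690066

j₁+j₂−J=1  J+j₁−j₂=4  J−j₁+j₂=3  j₁+j₂+J+1=9
(j₁±m₁, j₂±m₂, J±M) = (0,5,2,2,1,6)
P² = 7680/7
sum k=1..1:
  [1] −1/48 = -1/48
S = -1/48
C² = P²·S² = 10/21 ; C = -0.690066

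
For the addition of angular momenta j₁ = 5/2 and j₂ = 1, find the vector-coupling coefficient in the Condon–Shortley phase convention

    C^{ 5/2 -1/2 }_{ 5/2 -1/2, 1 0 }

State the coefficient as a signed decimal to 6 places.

−√(1/35) ≈ -0.169031

j₁+j₂−J=1  J+j₁−j₂=4  J−j₁+j₂=1  j₁+j₂+J+1=7
(j₁±m₁, j₂±m₂, J±M) = (2,3,1,1,2,3)
P² = 144/35
sum k=0..1:
  [0] +1/6 = 1/6
  [1] −1/4 = -1/4
S = -1/12
C² = P²·S² = 1/35 ; C = -0.169031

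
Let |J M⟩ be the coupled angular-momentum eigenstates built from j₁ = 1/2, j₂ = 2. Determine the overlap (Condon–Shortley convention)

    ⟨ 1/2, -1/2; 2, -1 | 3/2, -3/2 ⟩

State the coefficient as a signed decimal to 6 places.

√[4·1!0!3!/5! · 0!1!1!3!0!3!] = √(36/5)
  +(−1)^1/∏(1,0,0,0,0,3)! = -1/6  (running -1/6)
⟨..|..⟩ = √(36/5)·(-1/6) = -0.447214

−√(1/5) = -0.447214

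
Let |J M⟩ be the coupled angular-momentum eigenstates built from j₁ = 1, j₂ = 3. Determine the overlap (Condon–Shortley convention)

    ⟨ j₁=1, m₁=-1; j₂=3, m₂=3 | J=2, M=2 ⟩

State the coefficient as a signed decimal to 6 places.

+0.845154  (= +√(5/7))

triangle: 2!·0!·4!/7! = 48/5040
(j±m)!: 0!·2!·6!·0!·4!·0! = 34560
prefactor² = (2J+1)·Δ·N² = 11520/7
  k=2: +1/(2!·0!·0!·4!·0!·0!) = 1/48
Σ = 1/48  ⇒  CG² = 11520/7·1/48² = 5/7
CG = +√(5/7) = +0.845154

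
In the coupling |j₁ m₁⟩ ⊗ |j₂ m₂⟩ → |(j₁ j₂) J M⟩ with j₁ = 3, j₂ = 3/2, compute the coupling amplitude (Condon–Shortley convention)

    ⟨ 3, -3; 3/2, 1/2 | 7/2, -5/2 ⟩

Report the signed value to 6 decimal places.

j₁+j₂−J=1  J+j₁−j₂=5  J−j₁+j₂=2  j₁+j₂+J+1=9
(j₁±m₁, j₂±m₂, J±M) = (0,6,2,1,1,6)
P² = 38400/7
sum k=1..1:
  [1] −1/120 = -1/120
S = -1/120
C² = P²·S² = 8/21 ; C = -0.617213

-0.617213  (= −√(8/21))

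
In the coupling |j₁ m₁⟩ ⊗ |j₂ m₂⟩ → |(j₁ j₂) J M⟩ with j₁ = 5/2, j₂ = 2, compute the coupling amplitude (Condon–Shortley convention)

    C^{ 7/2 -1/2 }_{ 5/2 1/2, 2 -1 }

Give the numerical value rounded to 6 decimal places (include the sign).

√[8·1!4!3!/9! · 3!2!1!3!3!4!] = √(1152/35)
  +(−1)^0/∏(0,1,2,1,2,2)! = 1/8  (running 1/8)
  +(−1)^1/∏(1,0,1,0,3,3)! = -1/36  (running 7/72)
⟨..|..⟩ = √(1152/35)·(7/72) = +0.557773

+√(14/45) = +0.557773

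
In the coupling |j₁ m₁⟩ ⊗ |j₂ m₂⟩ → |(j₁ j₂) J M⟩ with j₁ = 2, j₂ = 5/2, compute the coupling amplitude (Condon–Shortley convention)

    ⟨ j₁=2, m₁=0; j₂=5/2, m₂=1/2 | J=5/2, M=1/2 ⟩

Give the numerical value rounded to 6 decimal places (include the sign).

−√(8/35) = -0.478091

j₁+j₂−J=2  J+j₁−j₂=2  J−j₁+j₂=3  j₁+j₂+J+1=8
(j₁±m₁, j₂±m₂, J±M) = (2,2,3,2,3,2)
P² = 72/35
sum k=0..2:
  [0] +1/24 = 1/24
  [1] −1/2 = -1/2
  [2] +1/8 = 1/8
S = -1/3
C² = P²·S² = 8/35 ; C = -0.478091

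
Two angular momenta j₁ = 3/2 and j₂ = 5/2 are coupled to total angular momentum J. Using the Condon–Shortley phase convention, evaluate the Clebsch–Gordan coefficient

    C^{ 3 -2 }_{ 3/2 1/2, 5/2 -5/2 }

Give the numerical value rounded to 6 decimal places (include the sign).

+0.645497  (= +√(5/12))

triangle: 1!*2!*4!/8! = 48/40320
(j±m)!: 2!*1!*0!*5!*1!*5! = 28800
prefactor² = (2J+1)*Δ*N² = 240
  k=0: +1/(0!*1!*1!*0!*1!*4!) = 1/24
Σ = 1/24  ⇒  CG² = 240*1/24² = 5/12
CG = +√(5/12) = +0.645497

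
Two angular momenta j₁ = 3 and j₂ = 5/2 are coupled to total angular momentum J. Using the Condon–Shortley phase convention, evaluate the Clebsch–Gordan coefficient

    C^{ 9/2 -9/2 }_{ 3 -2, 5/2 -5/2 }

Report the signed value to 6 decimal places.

+√(5/11) = +0.674200

j₁+j₂−J=1  J+j₁−j₂=5  J−j₁+j₂=4  j₁+j₂+J+1=11
(j₁±m₁, j₂±m₂, J±M) = (1,5,0,5,0,9)
P² = 41472000/11
sum k=0..0:
  [0] +1/2880 = 1/2880
S = 1/2880
C² = P²·S² = 5/11 ; C = +0.674200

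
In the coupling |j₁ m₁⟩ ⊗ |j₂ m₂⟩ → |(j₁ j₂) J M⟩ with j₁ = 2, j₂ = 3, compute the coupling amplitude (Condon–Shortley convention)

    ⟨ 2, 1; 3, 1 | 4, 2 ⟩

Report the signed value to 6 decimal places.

triangle: 1!·3!·5!/10! = 720/3628800
(j±m)!: 3!·1!·4!·2!·6!·2! = 414720
prefactor² = (2J+1)·Δ·N² = 5184/7
  k=0: +1/(0!·1!·1!·4!·2!·1!) = 1/48
  k=1: −1/(1!·0!·0!·3!·3!·2!) = -1/72
Σ = 1/144  ⇒  CG² = 5184/7·1/144² = 1/28
CG = +√(1/28) = +0.188982

+√(1/28) = +0.188982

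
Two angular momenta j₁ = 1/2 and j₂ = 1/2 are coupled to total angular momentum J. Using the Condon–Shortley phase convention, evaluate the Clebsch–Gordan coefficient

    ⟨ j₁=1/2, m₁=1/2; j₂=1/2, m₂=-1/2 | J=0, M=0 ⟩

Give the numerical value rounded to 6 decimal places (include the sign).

triangle: 1!·0!·0!/2! = 1/2
(j±m)!: 1!·0!·0!·1!·0!·0! = 1
prefactor² = (2J+1)·Δ·N² = 1/2
  k=0: +1/(0!·1!·0!·0!·0!·0!) = 1
Σ = 1  ⇒  CG² = 1/2·1² = 1/2
CG = +√(1/2) = +0.707107

+0.707107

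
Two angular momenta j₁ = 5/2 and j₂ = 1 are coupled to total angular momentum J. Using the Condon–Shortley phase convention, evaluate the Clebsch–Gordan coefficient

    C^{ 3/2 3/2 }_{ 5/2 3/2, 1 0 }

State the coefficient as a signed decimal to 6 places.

j₁+j₂−J=2  J+j₁−j₂=3  J−j₁+j₂=0  j₁+j₂+J+1=6
(j₁±m₁, j₂±m₂, J±M) = (4,1,1,1,3,0)
P² = 48/5
sum k=1..1:
  [1] −1/6 = -1/6
S = -1/6
C² = P²·S² = 4/15 ; C = -0.516398

−√(4/15) = -0.516398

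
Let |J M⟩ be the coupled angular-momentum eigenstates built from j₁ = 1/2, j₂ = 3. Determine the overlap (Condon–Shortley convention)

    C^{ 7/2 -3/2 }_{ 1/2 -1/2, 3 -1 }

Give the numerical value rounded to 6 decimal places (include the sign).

+0.845154

j₁+j₂−J=0  J+j₁−j₂=1  J−j₁+j₂=6  j₁+j₂+J+1=8
(j₁±m₁, j₂±m₂, J±M) = (0,1,2,4,2,5)
P² = 11520/7
sum k=0..0:
  [0] +1/48 = 1/48
S = 1/48
C² = P²·S² = 5/7 ; C = +0.845154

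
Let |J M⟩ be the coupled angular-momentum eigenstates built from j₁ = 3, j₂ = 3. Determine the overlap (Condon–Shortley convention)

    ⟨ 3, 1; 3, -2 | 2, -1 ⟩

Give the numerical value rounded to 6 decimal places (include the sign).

−√(5/28) = -0.422577

j₁+j₂−J=4  J+j₁−j₂=2  J−j₁+j₂=2  j₁+j₂+J+1=9
(j₁±m₁, j₂±m₂, J±M) = (4,2,1,5,1,3)
P² = 320/7
sum k=0..1:
  [0] +1/48 = 1/48
  [1] −1/12 = -1/12
S = -1/16
C² = P²·S² = 5/28 ; C = -0.422577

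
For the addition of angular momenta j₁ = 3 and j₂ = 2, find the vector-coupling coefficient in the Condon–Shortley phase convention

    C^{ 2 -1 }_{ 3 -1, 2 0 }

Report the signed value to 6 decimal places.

+0.377964  (= +√(1/7))

j₁+j₂−J=3  J+j₁−j₂=3  J−j₁+j₂=1  j₁+j₂+J+1=8
(j₁±m₁, j₂±m₂, J±M) = (2,4,2,2,1,3)
P² = 36/7
sum k=1..2:
  [1] −1/12 = -1/12
  [2] +1/4 = 1/4
S = 1/6
C² = P²·S² = 1/7 ; C = +0.377964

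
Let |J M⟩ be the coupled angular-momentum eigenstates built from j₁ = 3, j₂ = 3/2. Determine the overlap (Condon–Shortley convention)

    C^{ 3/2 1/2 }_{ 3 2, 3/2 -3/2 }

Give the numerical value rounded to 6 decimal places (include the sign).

triangle: 3!×3!×0!/7! = 36/5040
(j±m)!: 5!×1!×0!×3!×2!×1! = 1440
prefactor² = (2J+1)×Δ×N² = 288/7
  k=0: +1/(0!×3!×1!×0!×2!×0!) = 1/12
Σ = 1/12  ⇒  CG² = 288/7×1/12² = 2/7
CG = +√(2/7) = +0.534522

+√(2/7) = +0.534522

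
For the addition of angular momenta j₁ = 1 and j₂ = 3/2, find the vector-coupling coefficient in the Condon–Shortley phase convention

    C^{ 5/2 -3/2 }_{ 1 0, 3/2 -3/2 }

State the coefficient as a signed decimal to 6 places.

triangle: 0!×2!×3!/6! = 12/720
(j±m)!: 1!×1!×0!×3!×1!×4! = 144
prefactor² = (2J+1)×Δ×N² = 72/5
  k=0: +1/(0!×0!×1!×0!×1!×3!) = 1/6
Σ = 1/6  ⇒  CG² = 72/5×1/6² = 2/5
CG = +√(2/5) = +0.632456

+0.632456  (= +√(2/5))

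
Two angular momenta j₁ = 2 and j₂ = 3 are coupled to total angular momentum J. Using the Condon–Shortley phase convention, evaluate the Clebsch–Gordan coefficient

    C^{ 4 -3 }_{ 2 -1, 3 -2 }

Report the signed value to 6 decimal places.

√[9·1!3!5!/10! · 1!3!1!5!1!7!] = √(6480)
  +(−1)^0/∏(0,1,3,1,0,4)! = 1/144  (running 1/144)
  +(−1)^1/∏(1,0,2,0,1,5)! = -1/240  (running 1/360)
⟨..|..⟩ = √(6480)·(1/360) = +0.223607

+√(1/20) = +0.223607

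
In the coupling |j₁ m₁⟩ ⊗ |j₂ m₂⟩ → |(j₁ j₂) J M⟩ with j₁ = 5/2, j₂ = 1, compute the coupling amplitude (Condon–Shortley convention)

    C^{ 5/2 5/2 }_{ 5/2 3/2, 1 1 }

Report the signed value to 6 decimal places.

j₁+j₂−J=1  J+j₁−j₂=4  J−j₁+j₂=1  j₁+j₂+J+1=7
(j₁±m₁, j₂±m₂, J±M) = (4,1,2,0,5,0)
P² = 1152/7
sum k=1..1:
  [1] −1/24 = -1/24
S = -1/24
C² = P²·S² = 2/7 ; C = -0.534522

-0.534522  (= −√(2/7))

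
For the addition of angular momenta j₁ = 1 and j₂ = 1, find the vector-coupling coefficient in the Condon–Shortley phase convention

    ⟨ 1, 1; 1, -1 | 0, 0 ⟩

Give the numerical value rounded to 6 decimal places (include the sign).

√[1·2!0!0!/3! · 2!0!0!2!0!0!] = √(4/3)
  +(−1)^0/∏(0,2,0,0,0,0)! = 1/2  (running 1/2)
⟨..|..⟩ = √(4/3)·(1/2) = +0.577350

+√(1/3) ≈ +0.577350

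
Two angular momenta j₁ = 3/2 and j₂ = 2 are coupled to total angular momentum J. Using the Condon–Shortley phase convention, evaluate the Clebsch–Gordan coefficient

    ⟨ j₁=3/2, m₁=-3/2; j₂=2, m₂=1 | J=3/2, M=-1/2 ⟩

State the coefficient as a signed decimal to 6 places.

+0.632456  (= +√(2/5))

√[4·2!1!2!/6! · 0!3!3!1!1!2!] = √(8/5)
  +(−1)^2/∏(2,0,1,1,0,1)! = 1/2  (running 1/2)
⟨..|..⟩ = √(8/5)·(1/2) = +0.632456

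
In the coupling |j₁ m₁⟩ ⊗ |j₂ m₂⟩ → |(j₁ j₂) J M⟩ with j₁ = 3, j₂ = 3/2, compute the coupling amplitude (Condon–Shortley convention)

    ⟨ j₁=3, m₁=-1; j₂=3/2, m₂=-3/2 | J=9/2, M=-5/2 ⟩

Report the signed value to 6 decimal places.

+√(5/12) ≈ +0.645497

√[10·0!6!3!/10! · 2!4!0!3!2!7!] = √(34560)
  +(−1)^0/∏(0,0,4,0,2,3)! = 1/288  (running 1/288)
⟨..|..⟩ = √(34560)·(1/288) = +0.645497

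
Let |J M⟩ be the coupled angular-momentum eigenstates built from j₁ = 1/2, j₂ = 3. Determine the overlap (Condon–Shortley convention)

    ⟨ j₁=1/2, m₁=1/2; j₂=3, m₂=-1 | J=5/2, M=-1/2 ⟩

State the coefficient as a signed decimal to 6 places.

j₁+j₂−J=1  J+j₁−j₂=0  J−j₁+j₂=5  j₁+j₂+J+1=7
(j₁±m₁, j₂±m₂, J±M) = (1,0,2,4,2,3)
P² = 576/7
sum k=0..0:
  [0] +1/12 = 1/12
S = 1/12
C² = P²·S² = 4/7 ; C = +0.755929

+0.755929  (= +√(4/7))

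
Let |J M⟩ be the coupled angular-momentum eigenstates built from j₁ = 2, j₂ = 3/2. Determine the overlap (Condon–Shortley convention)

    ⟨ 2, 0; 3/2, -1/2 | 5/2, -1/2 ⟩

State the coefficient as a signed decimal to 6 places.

√[6·1!3!2!/7! · 2!2!1!2!2!3!] = √(48/35)
  +(−1)^0/∏(0,1,2,1,1,1)! = 1/2  (running 1/2)
  +(−1)^1/∏(1,0,1,0,2,2)! = -1/4  (running 1/4)
⟨..|..⟩ = √(48/35)·(1/4) = +0.292770

+0.292770  (= +√(3/35))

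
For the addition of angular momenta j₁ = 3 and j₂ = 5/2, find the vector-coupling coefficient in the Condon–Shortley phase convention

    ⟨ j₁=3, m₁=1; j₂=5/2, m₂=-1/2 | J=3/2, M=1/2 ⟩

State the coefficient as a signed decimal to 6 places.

-0.097590  (= −√(1/105))

triangle: 4!·2!·1!/8! = 48/40320
(j±m)!: 4!·2!·2!·3!·2!·1! = 1152
prefactor² = (2J+1)·Δ·N² = 192/35
  k=1: −1/(1!·3!·1!·1!·1!·0!) = -1/6
  k=2: +1/(2!·2!·0!·0!·2!·1!) = 1/8
Σ = -1/24  ⇒  CG² = 192/35·(-1/24)² = 1/105
CG = −√(1/105) = -0.097590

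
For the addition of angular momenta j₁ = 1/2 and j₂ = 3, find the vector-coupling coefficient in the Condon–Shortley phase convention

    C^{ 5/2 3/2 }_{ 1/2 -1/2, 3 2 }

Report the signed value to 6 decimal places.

−√(5/7) ≈ -0.845154

j₁+j₂−J=1  J+j₁−j₂=0  J−j₁+j₂=5  j₁+j₂+J+1=7
(j₁±m₁, j₂±m₂, J±M) = (0,1,5,1,4,1)
P² = 2880/7
sum k=1..1:
  [1] −1/24 = -1/24
S = -1/24
C² = P²·S² = 5/7 ; C = -0.845154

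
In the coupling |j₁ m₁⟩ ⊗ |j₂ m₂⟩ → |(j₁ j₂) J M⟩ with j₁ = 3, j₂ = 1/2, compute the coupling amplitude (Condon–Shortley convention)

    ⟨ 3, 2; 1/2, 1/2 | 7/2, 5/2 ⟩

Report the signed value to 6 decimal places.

+0.925820

triangle: 0!*6!*1!/8! = 720/40320
(j±m)!: 5!*1!*1!*0!*6!*1! = 86400
prefactor² = (2J+1)*Δ*N² = 86400/7
  k=0: +1/(0!*0!*1!*1!*5!*0!) = 1/120
Σ = 1/120  ⇒  CG² = 86400/7*1/120² = 6/7
CG = +√(6/7) = +0.925820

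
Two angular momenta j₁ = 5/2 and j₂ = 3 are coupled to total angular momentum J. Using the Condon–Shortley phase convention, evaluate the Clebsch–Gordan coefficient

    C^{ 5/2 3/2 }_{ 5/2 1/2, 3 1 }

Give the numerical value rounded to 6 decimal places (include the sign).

j₁+j₂−J=3  J+j₁−j₂=2  J−j₁+j₂=3  j₁+j₂+J+1=9
(j₁±m₁, j₂±m₂, J±M) = (3,2,4,2,4,1)
P² = 576/35
sum k=1..2:
  [1] −1/12 = -1/12
  [2] +1/8 = 1/8
S = 1/24
C² = P²·S² = 1/35 ; C = +0.169031

+√(1/35) ≈ +0.169031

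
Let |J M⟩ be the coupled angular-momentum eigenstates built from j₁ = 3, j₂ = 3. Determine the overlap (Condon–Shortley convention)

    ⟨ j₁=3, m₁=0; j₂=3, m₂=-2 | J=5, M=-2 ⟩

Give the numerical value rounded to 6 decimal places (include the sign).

√[11·1!5!5!/12! · 3!3!1!5!3!7!] = √(43200)
  +(−1)^0/∏(0,1,3,1,2,4)! = 1/288  (running 1/288)
  +(−1)^1/∏(1,0,2,0,3,5)! = -1/1440  (running 1/360)
⟨..|..⟩ = √(43200)·(1/360) = +0.577350

+√(1/3) = +0.577350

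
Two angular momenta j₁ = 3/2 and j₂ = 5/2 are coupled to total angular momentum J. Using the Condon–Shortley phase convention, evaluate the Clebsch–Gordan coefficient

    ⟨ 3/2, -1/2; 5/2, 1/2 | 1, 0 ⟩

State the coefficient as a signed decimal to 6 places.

triangle: 3!*0!*2!/6! = 12/720
(j±m)!: 1!*2!*3!*2!*1!*1! = 24
prefactor² = (2J+1)*Δ*N² = 6/5
  k=2: +1/(2!*1!*0!*1!*0!*1!) = 1/2
Σ = 1/2  ⇒  CG² = 6/5*1/2² = 3/10
CG = +√(3/10) = +0.547723

+√(3/10) ≈ +0.547723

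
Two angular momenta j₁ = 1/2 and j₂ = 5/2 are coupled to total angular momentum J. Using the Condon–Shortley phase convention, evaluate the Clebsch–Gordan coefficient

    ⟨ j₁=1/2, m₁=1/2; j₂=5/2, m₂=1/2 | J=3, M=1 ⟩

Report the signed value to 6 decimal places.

triangle: 0!·1!·5!/7! = 120/5040
(j±m)!: 1!·0!·3!·2!·4!·2! = 576
prefactor² = (2J+1)·Δ·N² = 96
  k=0: +1/(0!·0!·0!·3!·1!·2!) = 1/12
Σ = 1/12  ⇒  CG² = 96·1/12² = 2/3
CG = +√(2/3) = +0.816497

+0.816497  (= +√(2/3))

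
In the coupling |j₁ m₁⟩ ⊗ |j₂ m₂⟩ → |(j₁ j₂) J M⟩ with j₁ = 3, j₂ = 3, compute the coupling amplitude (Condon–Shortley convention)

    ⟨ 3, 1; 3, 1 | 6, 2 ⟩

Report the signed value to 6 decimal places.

+√(5/11) = +0.674200

j₁+j₂−J=0  J+j₁−j₂=6  J−j₁+j₂=6  j₁+j₂+J+1=13
(j₁±m₁, j₂±m₂, J±M) = (4,2,4,2,8,4)
P² = 26542080/11
sum k=0..0:
  [0] +1/2304 = 1/2304
S = 1/2304
C² = P²·S² = 5/11 ; C = +0.674200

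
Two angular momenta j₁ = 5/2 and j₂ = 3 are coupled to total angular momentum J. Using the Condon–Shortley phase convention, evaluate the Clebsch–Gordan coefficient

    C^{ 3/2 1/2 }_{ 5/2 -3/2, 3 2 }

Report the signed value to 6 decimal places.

j₁+j₂−J=4  J+j₁−j₂=1  J−j₁+j₂=2  j₁+j₂+J+1=8
(j₁±m₁, j₂±m₂, J±M) = (1,4,5,1,2,1)
P² = 192/7
sum k=3..4:
  [3] −1/12 = -1/12
  [4] +1/24 = 1/24
S = -1/24
C² = P²·S² = 1/21 ; C = -0.218218

−√(1/21) ≈ -0.218218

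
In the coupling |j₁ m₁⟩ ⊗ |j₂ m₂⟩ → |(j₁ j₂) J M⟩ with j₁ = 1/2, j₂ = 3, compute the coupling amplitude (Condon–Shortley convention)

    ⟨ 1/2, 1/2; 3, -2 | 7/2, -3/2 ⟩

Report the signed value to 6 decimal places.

+0.534522  (= +√(2/7))

j₁+j₂−J=0  J+j₁−j₂=1  J−j₁+j₂=6  j₁+j₂+J+1=8
(j₁±m₁, j₂±m₂, J±M) = (1,0,1,5,2,5)
P² = 28800/7
sum k=0..0:
  [0] +1/120 = 1/120
S = 1/120
C² = P²·S² = 2/7 ; C = +0.534522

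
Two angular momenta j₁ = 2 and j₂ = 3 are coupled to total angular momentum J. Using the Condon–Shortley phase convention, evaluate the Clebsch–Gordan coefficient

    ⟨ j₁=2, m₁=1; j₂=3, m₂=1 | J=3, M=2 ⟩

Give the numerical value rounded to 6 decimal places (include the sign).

j₁+j₂−J=2  J+j₁−j₂=2  J−j₁+j₂=4  j₁+j₂+J+1=9
(j₁±m₁, j₂±m₂, J±M) = (3,1,4,2,5,1)
P² = 64
sum k=0..1:
  [0] +1/48 = 1/48
  [1] −1/12 = -1/12
S = -1/16
C² = P²·S² = 1/4 ; C = -0.500000

−√(1/4) ≈ -0.500000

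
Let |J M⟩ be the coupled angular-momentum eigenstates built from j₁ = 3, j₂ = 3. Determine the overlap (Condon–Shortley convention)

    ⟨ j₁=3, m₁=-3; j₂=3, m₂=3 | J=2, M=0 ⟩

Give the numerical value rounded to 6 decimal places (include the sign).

+0.545545  (= +√(25/84))

√[5·4!2!2!/9! · 0!6!6!0!2!2!] = √(19200/7)
  +(−1)^4/∏(4,0,2,2,0,0)! = 1/96  (running 1/96)
⟨..|..⟩ = √(19200/7)·(1/96) = +0.545545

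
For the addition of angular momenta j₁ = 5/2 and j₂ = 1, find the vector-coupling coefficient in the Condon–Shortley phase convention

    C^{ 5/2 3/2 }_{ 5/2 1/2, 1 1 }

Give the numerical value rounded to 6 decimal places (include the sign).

√[6·1!4!1!/7! · 3!2!2!0!4!1!] = √(576/35)
  +(−1)^1/∏(1,0,1,1,3,0)! = -1/6  (running -1/6)
⟨..|..⟩ = √(576/35)·(-1/6) = -0.676123

-0.676123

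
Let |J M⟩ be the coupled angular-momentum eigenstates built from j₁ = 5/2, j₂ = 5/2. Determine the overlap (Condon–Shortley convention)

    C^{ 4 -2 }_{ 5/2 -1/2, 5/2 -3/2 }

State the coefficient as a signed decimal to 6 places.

√[9·1!4!4!/10! · 2!3!1!4!2!6!] = √(20736/35)
  +(−1)^0/∏(0,1,3,1,1,3)! = 1/36  (running 1/36)
  +(−1)^1/∏(1,0,2,0,2,4)! = -1/96  (running 5/288)
⟨..|..⟩ = √(20736/35)·(5/288) = +0.422577

+√(5/28) ≈ +0.422577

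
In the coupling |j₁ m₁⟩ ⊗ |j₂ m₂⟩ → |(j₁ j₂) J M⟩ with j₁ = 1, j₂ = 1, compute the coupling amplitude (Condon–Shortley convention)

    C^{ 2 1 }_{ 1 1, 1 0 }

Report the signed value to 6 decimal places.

j₁+j₂−J=0  J+j₁−j₂=2  J−j₁+j₂=2  j₁+j₂+J+1=5
(j₁±m₁, j₂±m₂, J±M) = (2,0,1,1,3,1)
P² = 2
sum k=0..0:
  [0] +1/2 = 1/2
S = 1/2
C² = P²·S² = 1/2 ; C = +0.707107

+√(1/2) ≈ +0.707107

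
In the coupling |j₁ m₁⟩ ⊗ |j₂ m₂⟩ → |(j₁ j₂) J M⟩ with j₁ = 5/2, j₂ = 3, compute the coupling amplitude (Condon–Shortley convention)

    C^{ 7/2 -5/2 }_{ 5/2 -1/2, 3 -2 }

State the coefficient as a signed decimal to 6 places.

-0.178174  (= −√(2/63))

√[8·2!3!4!/10! · 2!3!1!5!1!6!] = √(4608/7)
  +(−1)^0/∏(0,2,3,1,0,3)! = 1/72  (running 1/72)
  +(−1)^1/∏(1,1,2,0,1,4)! = -1/48  (running -1/144)
⟨..|..⟩ = √(4608/7)·(-1/144) = -0.178174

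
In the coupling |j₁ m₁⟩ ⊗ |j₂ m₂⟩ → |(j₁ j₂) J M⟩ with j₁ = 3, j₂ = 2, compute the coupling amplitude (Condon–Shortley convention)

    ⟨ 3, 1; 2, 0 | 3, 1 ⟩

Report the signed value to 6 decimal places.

-0.387298  (= −√(3/20))

j₁+j₂−J=2  J+j₁−j₂=4  J−j₁+j₂=2  j₁+j₂+J+1=9
(j₁±m₁, j₂±m₂, J±M) = (4,2,2,2,4,2)
P² = 256/15
sum k=0..2:
  [0] +1/16 = 1/16
  [1] −1/6 = -1/6
  [2] +1/96 = 1/96
S = -3/32
C² = P²·S² = 3/20 ; C = -0.387298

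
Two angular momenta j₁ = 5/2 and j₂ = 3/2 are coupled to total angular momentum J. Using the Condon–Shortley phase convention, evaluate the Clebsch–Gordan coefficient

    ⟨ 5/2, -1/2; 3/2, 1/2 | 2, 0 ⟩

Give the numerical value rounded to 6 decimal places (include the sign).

−√(1/14) ≈ -0.267261

√[5·2!3!1!/7! · 2!3!2!1!2!2!] = √(8/7)
  +(−1)^1/∏(1,1,2,1,1,0)! = -1/2  (running -1/2)
  +(−1)^2/∏(2,0,1,0,2,1)! = 1/4  (running -1/4)
⟨..|..⟩ = √(8/7)·(-1/4) = -0.267261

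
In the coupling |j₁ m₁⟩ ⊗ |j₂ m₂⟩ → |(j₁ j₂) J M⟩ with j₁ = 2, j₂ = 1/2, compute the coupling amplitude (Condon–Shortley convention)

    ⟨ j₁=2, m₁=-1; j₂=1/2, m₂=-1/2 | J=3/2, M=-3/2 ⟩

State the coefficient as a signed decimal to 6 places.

√[4·1!3!0!/5! · 1!3!0!1!0!3!] = √(36/5)
  +(−1)^0/∏(0,1,3,0,0,0)! = 1/6  (running 1/6)
⟨..|..⟩ = √(36/5)·(1/6) = +0.447214

+√(1/5) = +0.447214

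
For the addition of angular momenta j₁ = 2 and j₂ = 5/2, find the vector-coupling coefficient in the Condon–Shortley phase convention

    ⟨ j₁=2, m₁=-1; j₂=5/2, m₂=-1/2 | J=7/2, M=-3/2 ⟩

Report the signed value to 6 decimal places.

-0.308607

√[8·1!3!4!/9! · 1!3!2!3!2!5!] = √(384/7)
  +(−1)^0/∏(0,1,3,2,0,2)! = 1/24  (running 1/24)
  +(−1)^1/∏(1,0,2,1,1,3)! = -1/12  (running -1/24)
⟨..|..⟩ = √(384/7)·(-1/24) = -0.308607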